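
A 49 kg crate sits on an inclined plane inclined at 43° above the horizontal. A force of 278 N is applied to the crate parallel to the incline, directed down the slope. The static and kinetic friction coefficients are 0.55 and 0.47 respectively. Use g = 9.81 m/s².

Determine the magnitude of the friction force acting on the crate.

f ≈ 165 N (up the incline)

Perpendicular to the surface, N = m g cos θ = 49·9.81·cos 43° = 351.6 N.
For equilibrium along the incline the friction force must supply f = m g sin θ + P = 327.8 + 278 = 605.8 N (positive meaning up-slope).
Static friction can supply at most μ_s N = 193.4 N.
Since |605.8| > 193.4 N, static friction cannot hold it; the crate slides down the incline and kinetic friction applies: f = μ_k N = 0.47 × 351.6 = 165 N.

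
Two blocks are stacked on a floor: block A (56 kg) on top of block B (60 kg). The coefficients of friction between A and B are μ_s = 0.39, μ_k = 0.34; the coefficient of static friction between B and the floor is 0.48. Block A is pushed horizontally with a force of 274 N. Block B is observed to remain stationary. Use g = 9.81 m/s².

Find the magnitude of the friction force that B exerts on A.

Normal force at the A–B interface: N₁ = m_A g = 549.4 N.
Maximum static friction on A from B: μ_s N₁ = 0.39×549.4 = 214.3 N.
P = 274 N exceeds that limit, so A slips over B and the interface friction becomes kinetic: f₁ = μ_k N₁ = 0.34×549.4 = 187 N.
By Newton's third law B feels 187 N forward from A. With B stationary, the floor's static friction on B balances it: f₂ = 187 N (well within μ_s(m_A+m_B)g = 546.2 N).

f ≈ 187 N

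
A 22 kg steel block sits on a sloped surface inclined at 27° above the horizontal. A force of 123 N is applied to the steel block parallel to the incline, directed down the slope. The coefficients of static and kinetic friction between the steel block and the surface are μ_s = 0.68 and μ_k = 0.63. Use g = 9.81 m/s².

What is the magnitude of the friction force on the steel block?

Perpendicular to the surface, N = m g cos θ = 22·9.81·cos 27° = 192.3 N.
For equilibrium along the incline the friction force must supply f = m g sin θ + P = 97.98 + 123 = 221 N (positive meaning up-slope).
The static-friction ceiling is μ_s N = 0.68 × 192.3 = 130.8 N.
Since |221| > 130.8 N, static friction cannot hold it; the steel block slides down the incline and kinetic friction applies: f = μ_k N = 0.63 × 192.3 = 121 N.

f ≈ 121 N (up the incline)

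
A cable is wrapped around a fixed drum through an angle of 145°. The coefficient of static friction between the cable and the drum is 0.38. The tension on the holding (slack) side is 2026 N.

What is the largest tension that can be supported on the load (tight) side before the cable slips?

At impending slip the capstan equation gives T₂/T₁ = e^{μβ} with β in radians.
β = 145° × π/180 = 2.531 rad.
e^{μβ} = e^{0.38×2.531} = 2.616.
T₂ = T₁ · e^{μβ} = 2026 × 2.616 = 5300 N.

T_max ≈ 5300 N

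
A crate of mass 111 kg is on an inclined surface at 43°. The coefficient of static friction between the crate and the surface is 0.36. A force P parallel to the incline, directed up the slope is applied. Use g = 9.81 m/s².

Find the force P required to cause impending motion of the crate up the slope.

At impending motion up the slope, friction acts down-slope at its limit: f = μ_s N.
P is parallel to the surface, so N = m g cos θ = 796 N.
Along the incline: P = m g sin θ + μ_s N = 743 + 0.36×796 = 1030 N.

P ≈ 1030 N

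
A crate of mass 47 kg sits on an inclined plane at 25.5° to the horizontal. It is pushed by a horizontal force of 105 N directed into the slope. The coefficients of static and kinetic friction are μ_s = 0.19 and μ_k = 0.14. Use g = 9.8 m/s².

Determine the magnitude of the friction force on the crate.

The horizontal push has a component P sin θ into the surface, so N = m g cos θ + P sin θ = 415.7 + 45.2 = 460.9 N.
Along the incline, the net driving force (taking up-slope positive) is P cos θ − m g sin θ = 94.77 − 198.3 = -103.5 N, so equilibrium requires friction f = 103.5 N (up-slope).
Maximum static friction: μ_s N = 0.19 × 460.9 = 87.58 N.
|f_req| = 103.5 > 87.58 N → the crate slides down the incline; f = μ_k N = 0.14 × 460.9 = 64.5 N.

f ≈ 64.5 N (up the incline)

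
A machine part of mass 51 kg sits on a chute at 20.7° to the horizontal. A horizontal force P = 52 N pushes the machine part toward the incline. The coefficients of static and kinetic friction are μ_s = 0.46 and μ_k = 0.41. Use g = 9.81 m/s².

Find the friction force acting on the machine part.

Resolve perpendicular to the incline: N = m g cos θ + P sin θ = 51×9.81×cos 20.7° + 52×sin 20.7° = 486.4 N.
Along the incline, the net driving force (taking up-slope positive) is P cos θ − m g sin θ = 48.64 − 176.8 = -128.2 N, so equilibrium requires friction f = 128.2 N (up-slope).
The limit of static friction is μ_s N = 223.7 N.
Since 128.2 N is within the 223.7 N limit, the machine part stays put and friction is exactly 128 N.

f ≈ 128 N (up the incline)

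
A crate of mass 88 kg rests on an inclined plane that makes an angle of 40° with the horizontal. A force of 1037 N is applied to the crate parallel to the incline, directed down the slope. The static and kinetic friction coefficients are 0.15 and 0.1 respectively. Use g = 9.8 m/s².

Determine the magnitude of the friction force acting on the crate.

Perpendicular to the surface, N = m g cos θ = 88·9.8·cos 40° = 660.6 N.
Parallel to the incline, ΣF = 0 gives f = m g sin θ + P = 554.3 + 1037 = 1591 N (up-slope positive).
Maximum static friction available: μ_s N = 0.15 × 660.6 = 99.1 N.
|1591| exceeds 99.1 N, so the crate slips down-slope; friction is kinetic, f = μ_k N = 0.1×660.6 = 66.1 N.

f ≈ 66.1 N (up the incline)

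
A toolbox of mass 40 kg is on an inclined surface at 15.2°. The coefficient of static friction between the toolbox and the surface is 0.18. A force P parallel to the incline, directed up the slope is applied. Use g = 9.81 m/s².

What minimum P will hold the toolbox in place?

The toolbox tends to slide down (tan θ > μ_s), so at the point of impending slip friction acts up-slope at its limit: f = μ_s N.
P is parallel to the surface, so N = m g cos θ = 379 N.
Along the incline: P + μ_s N = m g sin θ, so P = 103 − 0.18×379 = 34.7 N.

P_min ≈ 34.7 N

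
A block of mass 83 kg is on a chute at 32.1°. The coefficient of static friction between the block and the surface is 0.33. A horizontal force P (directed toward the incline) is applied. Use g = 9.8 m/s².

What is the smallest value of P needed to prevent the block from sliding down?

The block tends to slide down (tan θ > μ_s), so at the point of impending slip friction acts up-slope at its limit: f = μ_s N.
Perpendicular to the incline: N = m g cos θ + P sin θ.
Along the incline: P cos θ + μ_s N = m g sin θ, i.e. P cos θ + μ_s (m g cos θ + P sin θ) = m g sin θ.
Solving, P (cos θ + μ_s sin θ) = m g (sin θ − μ_s cos θ), so P = 813×0.2518/1.022 = 200 N.

P_min ≈ 200 N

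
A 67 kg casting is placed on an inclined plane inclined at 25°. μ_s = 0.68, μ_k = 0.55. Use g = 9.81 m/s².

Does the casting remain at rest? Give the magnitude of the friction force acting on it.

N = m g cos θ = 596 N.
Down-slope weight component: m g sin θ = 278 N.
μ_s N = 405 N.
278 ≤ 405 N, so it stays put; friction = 278 N.

f ≈ 278 N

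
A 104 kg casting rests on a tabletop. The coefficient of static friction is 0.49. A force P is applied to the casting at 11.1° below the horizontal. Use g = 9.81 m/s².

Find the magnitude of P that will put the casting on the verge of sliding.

P ≈ 564 N

N = m g + P sin α (the push presses the casting into the tabletop).
At impending slip, P cos α = μ_s N = μ_s (m g + P sin α).
Solving: P (cos α − μ_s sin α) = μ_s m g → P = 0.49×1020/(cos 11.1° − 0.49 sin 11.1°) = 500/0.887 = 564 N.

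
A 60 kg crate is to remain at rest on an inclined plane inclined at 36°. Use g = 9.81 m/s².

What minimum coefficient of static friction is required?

μ_s,min ≈ 0.727

At the slip threshold m g sin θ = μ_s m g cos θ, so μ_s,min = tan θ.
μ_s,min = tan 36° = 0.727.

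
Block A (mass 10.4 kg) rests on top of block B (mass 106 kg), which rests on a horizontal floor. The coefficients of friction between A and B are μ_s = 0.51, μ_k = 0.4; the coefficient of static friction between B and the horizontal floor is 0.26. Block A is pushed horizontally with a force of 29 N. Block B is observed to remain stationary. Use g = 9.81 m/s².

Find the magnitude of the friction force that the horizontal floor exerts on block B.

f ≈ 29 N

Between the blocks, N₁ = m_A g = 102 N.
Maximum static friction on A from B: μ_s N₁ = 0.51×102 = 52.03 N.
P = 29 N is within that limit, so A and B move together (both at rest); the A–B friction is simply f₁ = P = 29 N.
B experiences an equal 29 N forward from A (third law). B is in equilibrium, so the floor supplies f₂ = 29 N of static friction (limit μ_s(m_A+m_B)g = 296.9 N, not exceeded).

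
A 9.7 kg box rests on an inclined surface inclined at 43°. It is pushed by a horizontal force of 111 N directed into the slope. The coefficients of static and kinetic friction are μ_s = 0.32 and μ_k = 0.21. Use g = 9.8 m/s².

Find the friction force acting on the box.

f ≈ 16.3 N (down the incline)

The horizontal push has a component P sin θ into the surface, so N = m g cos θ + P sin θ = 69.52 + 75.7 = 145.2 N.
Along the incline, the net driving force (taking up-slope positive) is P cos θ − m g sin θ = 81.18 − 64.83 = 16.35 N, so equilibrium requires friction f = -16.35 N (down-slope).
The limit of static friction is μ_s N = 46.47 N.
|f_req| = 16.35 ≤ 46.47 N → the box is in equilibrium; friction equals the required value.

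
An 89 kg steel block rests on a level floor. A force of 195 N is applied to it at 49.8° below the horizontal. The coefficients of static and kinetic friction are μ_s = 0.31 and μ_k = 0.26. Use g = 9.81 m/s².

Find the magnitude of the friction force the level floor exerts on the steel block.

f ≈ 126 N

N = m g + P sin α = 873.1 + 195×sin 49.8° = 1022 N.
Horizontally, friction must balance P cos α = 125.9 N.
The static-friction limit is μ_s N = 316.8 N.
Since 125.9 N does not exceed the limit, the steel block stays at rest and f = 126 N.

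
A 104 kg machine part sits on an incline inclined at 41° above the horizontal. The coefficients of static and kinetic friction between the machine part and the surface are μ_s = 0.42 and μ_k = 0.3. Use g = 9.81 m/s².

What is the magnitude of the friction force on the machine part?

Perpendicular to the surface, N = m g cos θ = 104·9.81·cos 41° = 770 N.
Along the slope the weight component is m g sin θ = 669.3 N; friction must supply exactly this, acting up-slope.
Maximum static friction available: μ_s N = 0.42 × 770 = 323.4 N.
|669.3| exceeds 323.4 N, so the machine part slips down-slope; friction is kinetic, f = μ_k N = 0.3×770 = 231 N.

f ≈ 231 N (up the incline)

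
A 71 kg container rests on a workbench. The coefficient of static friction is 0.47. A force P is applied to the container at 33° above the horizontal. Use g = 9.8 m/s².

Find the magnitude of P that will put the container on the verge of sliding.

P ≈ 299 N

N = m g − P sin α (the pull lifts the container).
At impending slip, P cos α = μ_s N = μ_s (m g − P sin α).
Solving: P (cos α + μ_s sin α) = μ_s m g → P = 0.47×696/(cos 33° + 0.47 sin 33°) = 327/1.095 = 299 N.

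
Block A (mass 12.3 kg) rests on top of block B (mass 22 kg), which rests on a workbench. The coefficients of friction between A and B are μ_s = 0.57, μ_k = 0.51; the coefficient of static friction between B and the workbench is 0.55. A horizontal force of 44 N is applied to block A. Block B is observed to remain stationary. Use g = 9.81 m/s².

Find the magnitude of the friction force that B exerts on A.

Between the blocks, N₁ = m_A g = 120.7 N.
So the A–B interface can sustain at most μ_s N₁ = 68.78 N of static friction.
P = 44 N is within that limit, so A and B move together (both at rest); the A–B friction is simply f₁ = P = 44 N.
By Newton's third law B feels 44 N forward from A. With B stationary, the floor's static friction on B balances it: f₂ = 44 N (well within μ_s(m_A+m_B)g = 185.1 N).

f ≈ 44 N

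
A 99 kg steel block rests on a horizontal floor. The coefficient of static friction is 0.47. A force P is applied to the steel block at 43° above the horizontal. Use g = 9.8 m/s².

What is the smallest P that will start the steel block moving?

N = m g − P sin α (the pull lifts the steel block).
At impending slip, P cos α = μ_s N = μ_s (m g − P sin α).
Solving: P (cos α + μ_s sin α) = μ_s m g → P = 0.47×970/(cos 43° + 0.47 sin 43°) = 456/1.052 = 433 N.

P ≈ 433 N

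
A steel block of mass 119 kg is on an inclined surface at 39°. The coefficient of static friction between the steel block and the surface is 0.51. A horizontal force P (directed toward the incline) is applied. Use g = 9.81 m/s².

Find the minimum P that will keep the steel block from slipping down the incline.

The steel block tends to slide down (tan θ > μ_s), so at the point of impending slip friction acts up-slope at its limit: f = μ_s N.
Perpendicular to the incline: N = m g cos θ + P sin θ.
Along the incline: P cos θ + μ_s N = m g sin θ, i.e. P cos θ + μ_s (m g cos θ + P sin θ) = m g sin θ.
Solving, P (cos θ + μ_s sin θ) = m g (sin θ − μ_s cos θ), so P = 1170×0.233/1.098 = 248 N.

P_min ≈ 248 N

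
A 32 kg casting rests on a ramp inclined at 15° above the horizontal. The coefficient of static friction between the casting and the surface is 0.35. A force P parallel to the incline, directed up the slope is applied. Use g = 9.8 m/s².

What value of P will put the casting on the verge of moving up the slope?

At impending motion up the slope, friction acts down-slope at its limit: f = μ_s N.
P is parallel to the surface, so N = m g cos θ = 303 N.
Along the incline: P = m g sin θ + μ_s N = 81.2 + 0.35×303 = 187 N.

P ≈ 187 N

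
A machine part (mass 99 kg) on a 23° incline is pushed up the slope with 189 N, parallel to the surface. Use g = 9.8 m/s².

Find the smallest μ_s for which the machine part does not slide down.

μ_s,min ≈ 0.213

N = m g cos θ = 893.1 N.
Friction must make up the shortfall along the incline: f = m g sin θ − P = 379.1 − 189 = 190.1 N.
At the threshold f = μ_s N, so μ_s,min = 190.1/893.1 = 0.213.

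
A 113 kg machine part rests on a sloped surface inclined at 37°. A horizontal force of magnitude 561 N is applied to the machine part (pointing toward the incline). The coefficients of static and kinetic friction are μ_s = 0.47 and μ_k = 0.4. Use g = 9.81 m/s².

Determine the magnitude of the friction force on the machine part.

Resolve perpendicular to the incline: N = m g cos θ + P sin θ = 113×9.81×cos 37° + 561×sin 37° = 1223 N.
Parallel to the incline: P cos θ − m g sin θ = 448 − 667.1 = -219.1 N; the friction needed to balance this is 219.1 N acting up the slope.
Maximum static friction: μ_s N = 0.47 × 1223 = 574.8 N.
|f_req| = 219.1 ≤ 574.8 N → the machine part is in equilibrium; friction equals the required value.

f ≈ 219 N (up the incline)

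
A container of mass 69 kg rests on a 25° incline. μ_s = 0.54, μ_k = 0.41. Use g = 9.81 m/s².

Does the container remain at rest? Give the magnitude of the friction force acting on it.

f ≈ 286 N

N = m g cos θ = 613 N.
Down-slope weight component: m g sin θ = 286 N.
μ_s N = 331 N.
286 ≤ 331 N, so it stays put; friction = 286 N.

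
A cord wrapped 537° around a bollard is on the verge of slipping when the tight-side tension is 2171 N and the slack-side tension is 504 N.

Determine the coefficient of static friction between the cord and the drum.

μ ≈ 0.156

T₂/T₁ = e^{μβ} → μ = ln(T₂/T₁)/β.
β = 537° = 9.372 rad.
μ = ln(2171/504)/9.372 = ln(4.308)/9.372 = 0.156.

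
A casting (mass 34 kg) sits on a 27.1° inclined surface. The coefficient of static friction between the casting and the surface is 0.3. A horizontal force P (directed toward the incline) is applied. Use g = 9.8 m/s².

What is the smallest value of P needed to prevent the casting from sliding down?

P_min ≈ 61.2 N

The casting tends to slide down (tan θ > μ_s), so at the point of impending slip friction acts up-slope at its limit: f = μ_s N.
Perpendicular to the incline: N = m g cos θ + P sin θ.
Along the incline: P cos θ + μ_s N = m g sin θ, i.e. P cos θ + μ_s (m g cos θ + P sin θ) = m g sin θ.
Solving, P (cos θ + μ_s sin θ) = m g (sin θ − μ_s cos θ), so P = 333×0.1885/1.027 = 61.2 N.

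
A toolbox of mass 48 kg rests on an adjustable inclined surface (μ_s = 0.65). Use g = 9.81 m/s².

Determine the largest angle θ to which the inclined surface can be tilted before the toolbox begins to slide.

At the slip threshold, m g sin θ = μ_s · m g cos θ, so tan θ = μ_s.
θ_max = arctan(0.65) = 33°.

θ_max ≈ 33°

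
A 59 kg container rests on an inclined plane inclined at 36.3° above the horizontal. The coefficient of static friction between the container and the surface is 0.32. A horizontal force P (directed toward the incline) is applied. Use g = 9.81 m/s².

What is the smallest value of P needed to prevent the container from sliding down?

The container tends to slide down (tan θ > μ_s), so at the point of impending slip friction acts up-slope at its limit: f = μ_s N.
Perpendicular to the incline: N = m g cos θ + P sin θ.
Along the incline: P cos θ + μ_s N = m g sin θ, i.e. P cos θ + μ_s (m g cos θ + P sin θ) = m g sin θ.
Solving, P (cos θ + μ_s sin θ) = m g (sin θ − μ_s cos θ), so P = 579×0.3341/0.9954 = 194 N.

P_min ≈ 194 N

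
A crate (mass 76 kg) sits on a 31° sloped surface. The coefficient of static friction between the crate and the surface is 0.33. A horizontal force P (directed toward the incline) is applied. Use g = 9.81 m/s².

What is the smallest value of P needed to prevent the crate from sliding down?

The crate tends to slide down (tan θ > μ_s), so at the point of impending slip friction acts up-slope at its limit: f = μ_s N.
Perpendicular to the incline: N = m g cos θ + P sin θ.
Along the incline: P cos θ + μ_s N = m g sin θ, i.e. P cos θ + μ_s (m g cos θ + P sin θ) = m g sin θ.
Solving, P (cos θ + μ_s sin θ) = m g (sin θ − μ_s cos θ), so P = 746×0.2322/1.027 = 169 N.

P_min ≈ 169 N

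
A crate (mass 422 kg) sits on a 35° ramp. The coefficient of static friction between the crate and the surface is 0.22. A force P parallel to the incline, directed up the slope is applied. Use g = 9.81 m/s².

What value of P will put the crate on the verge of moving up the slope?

At impending motion up the slope, friction acts down-slope at its limit: f = μ_s N.
P is parallel to the surface, so N = m g cos θ = 3390 N.
Along the incline: P = m g sin θ + μ_s N = 2370 + 0.22×3390 = 3120 N.

P ≈ 3120 N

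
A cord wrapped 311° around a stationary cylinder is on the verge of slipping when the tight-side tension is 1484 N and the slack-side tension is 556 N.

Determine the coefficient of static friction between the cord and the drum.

μ ≈ 0.181

T₂/T₁ = e^{μβ} → μ = ln(T₂/T₁)/β.
β = 311° = 5.428 rad.
μ = ln(1484/556)/5.428 = ln(2.669)/5.428 = 0.181.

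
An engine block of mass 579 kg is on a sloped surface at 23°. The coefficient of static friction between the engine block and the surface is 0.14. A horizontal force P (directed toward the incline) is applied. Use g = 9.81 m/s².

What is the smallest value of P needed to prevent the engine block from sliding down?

The engine block tends to slide down (tan θ > μ_s), so at the point of impending slip friction acts up-slope at its limit: f = μ_s N.
Perpendicular to the incline: N = m g cos θ + P sin θ.
Along the incline: P cos θ + μ_s N = m g sin θ, i.e. P cos θ + μ_s (m g cos θ + P sin θ) = m g sin θ.
Solving, P (cos θ + μ_s sin θ) = m g (sin θ − μ_s cos θ), so P = 5680×0.2619/0.9752 = 1530 N.

P_min ≈ 1530 N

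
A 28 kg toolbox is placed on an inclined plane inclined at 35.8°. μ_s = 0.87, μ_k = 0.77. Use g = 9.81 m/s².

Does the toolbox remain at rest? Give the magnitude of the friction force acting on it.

f ≈ 161 N

N = m g cos θ = 223 N.
Down-slope weight component: m g sin θ = 161 N.
μ_s N = 194 N.
161 ≤ 194 N, so it stays put; friction = 161 N.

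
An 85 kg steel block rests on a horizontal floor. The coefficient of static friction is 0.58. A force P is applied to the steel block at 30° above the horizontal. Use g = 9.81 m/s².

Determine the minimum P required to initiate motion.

P ≈ 418 N

N = m g − P sin α (the pull lifts the steel block).
At impending slip, P cos α = μ_s N = μ_s (m g − P sin α).
Solving: P (cos α + μ_s sin α) = μ_s m g → P = 0.58×834/(cos 30° + 0.58 sin 30°) = 484/1.156 = 418 N.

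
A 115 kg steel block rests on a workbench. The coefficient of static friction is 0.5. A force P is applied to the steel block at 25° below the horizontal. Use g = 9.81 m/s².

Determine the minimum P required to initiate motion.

N = m g + P sin α (the push presses the steel block into the workbench).
At impending slip, P cos α = μ_s N = μ_s (m g + P sin α).
Solving: P (cos α − μ_s sin α) = μ_s m g → P = 0.5×1130/(cos 25° − 0.5 sin 25°) = 564/0.695 = 812 N.

P ≈ 812 N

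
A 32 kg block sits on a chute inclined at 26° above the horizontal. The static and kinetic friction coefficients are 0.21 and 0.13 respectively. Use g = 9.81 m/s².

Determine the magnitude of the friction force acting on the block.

f ≈ 36.7 N (up the incline)

The normal reaction is N = m g cos θ = 282.1 N.
Along the slope the weight component is m g sin θ = 137.6 N; friction must supply exactly this, acting up-slope.
Maximum static friction available: μ_s N = 0.21 × 282.1 = 59.25 N.
Since |137.6| > 59.25 N, static friction cannot hold it; the block slides down the incline and kinetic friction applies: f = μ_k N = 0.13 × 282.1 = 36.7 N.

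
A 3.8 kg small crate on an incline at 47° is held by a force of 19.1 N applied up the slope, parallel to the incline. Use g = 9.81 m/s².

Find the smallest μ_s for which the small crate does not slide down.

μ_s,min ≈ 0.321

N = m g cos θ = 25.42 N.
Friction must make up the shortfall along the incline: f = m g sin θ − P = 27.26 − 19.1 = 8.163 N.
At the threshold f = μ_s N, so μ_s,min = 8.163/25.42 = 0.321.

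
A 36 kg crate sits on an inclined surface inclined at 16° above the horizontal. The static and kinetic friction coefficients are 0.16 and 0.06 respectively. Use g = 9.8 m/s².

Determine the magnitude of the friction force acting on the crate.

f ≈ 20.3 N (up the incline)

Normal force: N = m g cos θ = 36 × 9.8 × cos 16° = 339.1 N.
Along the slope the weight component is m g sin θ = 97.24 N; friction must supply exactly this, acting up-slope.
Static friction can supply at most μ_s N = 54.26 N.
|97.24| exceeds 54.26 N, so the crate slips down-slope; friction is kinetic, f = μ_k N = 0.06×339.1 = 20.3 N.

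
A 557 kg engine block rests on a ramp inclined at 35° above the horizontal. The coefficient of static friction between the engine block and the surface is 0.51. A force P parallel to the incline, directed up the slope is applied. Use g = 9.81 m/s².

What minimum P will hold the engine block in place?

P_min ≈ 851 N

The engine block tends to slide down (tan θ > μ_s), so at the point of impending slip friction acts up-slope at its limit: f = μ_s N.
P is parallel to the surface, so N = m g cos θ = 4480 N.
Along the incline: P + μ_s N = m g sin θ, so P = 3130 − 0.51×4480 = 851 N.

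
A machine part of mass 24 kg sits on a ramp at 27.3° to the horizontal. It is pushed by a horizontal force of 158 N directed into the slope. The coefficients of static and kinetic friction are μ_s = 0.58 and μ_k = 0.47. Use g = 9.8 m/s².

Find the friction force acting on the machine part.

f ≈ 32.5 N (down the incline)

The horizontal push has a component P sin θ into the surface, so N = m g cos θ + P sin θ = 209 + 72.47 = 281.5 N.
Along the incline, the net driving force (taking up-slope positive) is P cos θ − m g sin θ = 140.4 − 107.9 = 32.53 N, so equilibrium requires friction f = -32.53 N (down-slope).
The limit of static friction is μ_s N = 163.3 N.
Since 32.53 N is within the 163.3 N limit, the machine part stays put and friction is exactly 32.5 N.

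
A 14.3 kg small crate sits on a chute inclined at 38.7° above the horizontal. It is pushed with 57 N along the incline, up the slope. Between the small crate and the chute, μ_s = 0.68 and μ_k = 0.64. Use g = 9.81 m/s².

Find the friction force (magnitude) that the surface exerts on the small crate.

f ≈ 30.7 N (up the incline)

Perpendicular to the surface, N = m g cos θ = 14.3·9.81·cos 38.7° = 109.5 N.
For equilibrium along the incline the friction force must supply f = m g sin θ − P = 87.71 − 57 = 30.71 N (positive meaning up-slope).
Maximum static friction available: μ_s N = 0.68 × 109.5 = 74.45 N.
Since |30.71| ≤ 74.45 N, no slip — friction simply equals what equilibrium demands.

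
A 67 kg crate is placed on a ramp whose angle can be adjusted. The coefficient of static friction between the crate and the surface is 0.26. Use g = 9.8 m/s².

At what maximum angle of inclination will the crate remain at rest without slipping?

θ_max ≈ 14.6°

At the slip threshold, m g sin θ = μ_s · m g cos θ, so tan θ = μ_s.
θ_max = arctan(0.26) = 14.6°.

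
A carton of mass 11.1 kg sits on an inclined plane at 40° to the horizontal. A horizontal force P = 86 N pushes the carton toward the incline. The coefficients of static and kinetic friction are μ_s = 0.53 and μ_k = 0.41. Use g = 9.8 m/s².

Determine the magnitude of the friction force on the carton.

Normal direction: N = m g cos θ + P sin θ = 138.6 N.
Along the incline, the net driving force (taking up-slope positive) is P cos θ − m g sin θ = 65.88 − 69.92 = -4.043 N, so equilibrium requires friction f = 4.043 N (up-slope).
Maximum static friction: μ_s N = 0.53 × 138.6 = 73.46 N.
|f_req| = 4.043 ≤ 73.46 N → the carton is in equilibrium; friction equals the required value.

f ≈ 4.04 N (up the incline)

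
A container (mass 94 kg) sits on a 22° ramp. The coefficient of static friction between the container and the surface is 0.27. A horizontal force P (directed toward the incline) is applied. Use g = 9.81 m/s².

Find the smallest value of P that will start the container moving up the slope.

P ≈ 698 N

At impending motion up the slope, friction acts down-slope at its limit: f = μ_s N.
Perpendicular to the incline: N = m g cos θ + P sin θ.
Along the incline: P cos θ = m g sin θ + μ_s N = m g sin θ + μ_s (m g cos θ + P sin θ).
Solving, P (cos θ − μ_s sin θ) = m g (sin θ + μ_s cos θ), so P = 94×9.81×(sin 22° + 0.27 cos 22°)/(cos 22° − 0.27 sin 22°) = 922×0.6249/0.826 = 698 N.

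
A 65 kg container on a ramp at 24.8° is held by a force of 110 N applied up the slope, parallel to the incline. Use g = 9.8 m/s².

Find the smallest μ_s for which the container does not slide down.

N = m g cos θ = 578.3 N.
Friction must make up the shortfall along the incline: f = m g sin θ − P = 267.2 − 110 = 157.2 N.
At the threshold f = μ_s N, so μ_s,min = 157.2/578.3 = 0.272.

μ_s,min ≈ 0.272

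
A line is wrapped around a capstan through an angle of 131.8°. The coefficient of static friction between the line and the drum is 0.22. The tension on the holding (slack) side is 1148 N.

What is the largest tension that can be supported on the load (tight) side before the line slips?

T_max ≈ 1900 N

At impending slip the capstan equation gives T₂/T₁ = e^{μβ} with β in radians.
β = 131.8° × π/180 = 2.3 rad.
e^{μβ} = e^{0.22×2.3} = 1.659.
T₂ = T₁ · e^{μβ} = 1148 × 1.659 = 1900 N.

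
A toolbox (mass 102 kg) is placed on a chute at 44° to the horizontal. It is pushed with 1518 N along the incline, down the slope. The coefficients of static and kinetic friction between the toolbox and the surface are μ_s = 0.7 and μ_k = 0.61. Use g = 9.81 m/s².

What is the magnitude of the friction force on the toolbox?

Perpendicular to the surface, N = m g cos θ = 102·9.81·cos 44° = 719.8 N.
Parallel to the incline, ΣF = 0 gives f = m g sin θ + P = 695.1 + 1518 = 2213 N (up-slope positive).
Maximum static friction available: μ_s N = 0.7 × 719.8 = 503.9 N.
|2213| exceeds 503.9 N, so the toolbox slips down-slope; friction is kinetic, f = μ_k N = 0.61×719.8 = 439 N.

f ≈ 439 N (up the incline)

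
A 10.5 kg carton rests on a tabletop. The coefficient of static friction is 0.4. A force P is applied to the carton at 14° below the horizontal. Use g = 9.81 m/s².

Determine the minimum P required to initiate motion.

N = m g + P sin α (the push presses the carton into the tabletop).
At impending slip, P cos α = μ_s N = μ_s (m g + P sin α).
Solving: P (cos α − μ_s sin α) = μ_s m g → P = 0.4×103/(cos 14° − 0.4 sin 14°) = 41.2/0.8735 = 47.2 N.

P ≈ 47.2 N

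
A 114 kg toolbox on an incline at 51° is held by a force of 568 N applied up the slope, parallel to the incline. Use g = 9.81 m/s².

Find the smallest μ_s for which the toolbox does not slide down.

μ_s,min ≈ 0.428

N = m g cos θ = 703.8 N.
Friction must make up the shortfall along the incline: f = m g sin θ − P = 869.1 − 568 = 301.1 N.
At the threshold f = μ_s N, so μ_s,min = 301.1/703.8 = 0.428.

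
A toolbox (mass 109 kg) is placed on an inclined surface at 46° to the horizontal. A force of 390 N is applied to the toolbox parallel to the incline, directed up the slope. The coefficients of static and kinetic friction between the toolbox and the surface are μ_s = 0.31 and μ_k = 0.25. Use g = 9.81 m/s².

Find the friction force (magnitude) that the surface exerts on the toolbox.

f ≈ 186 N (up the incline)

The normal reaction is N = m g cos θ = 742.8 N.
For equilibrium along the incline the friction force must supply f = m g sin θ − P = 769.2 − 390 = 379.2 N (positive meaning up-slope).
Static friction can supply at most μ_s N = 230.3 N.
Since |379.2| > 230.3 N, static friction cannot hold it; the toolbox slides down the incline and kinetic friction applies: f = μ_k N = 0.25 × 742.8 = 186 N.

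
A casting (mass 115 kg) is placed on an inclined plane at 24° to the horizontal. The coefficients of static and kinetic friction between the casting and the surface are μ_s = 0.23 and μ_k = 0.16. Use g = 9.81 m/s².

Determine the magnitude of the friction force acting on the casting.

Normal force: N = m g cos θ = 115 × 9.81 × cos 24° = 1031 N.
For equilibrium along the incline, friction must balance the weight component: f = m g sin θ = 458.9 N up the slope.
Maximum static friction available: μ_s N = 0.23 × 1031 = 237 N.
|458.9| exceeds 237 N, so the casting slips down-slope; friction is kinetic, f = μ_k N = 0.16×1031 = 165 N.

f ≈ 165 N (up the incline)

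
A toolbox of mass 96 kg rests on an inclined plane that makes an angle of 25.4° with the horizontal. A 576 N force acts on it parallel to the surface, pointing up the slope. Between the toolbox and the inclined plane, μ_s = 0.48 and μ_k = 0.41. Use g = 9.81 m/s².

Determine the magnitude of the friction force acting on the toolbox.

f ≈ 172 N (down the incline)

Perpendicular to the surface, N = m g cos θ = 96·9.81·cos 25.4° = 850.7 N.
The friction needed for equilibrium is m g sin θ − P = 404 − 576 = -172 N, measured positive up-slope.
Maximum static friction available: μ_s N = 0.48 × 850.7 = 408.3 N.
Since |-172| ≤ 408.3 N, the toolbox remains in static equilibrium and friction takes exactly the required value.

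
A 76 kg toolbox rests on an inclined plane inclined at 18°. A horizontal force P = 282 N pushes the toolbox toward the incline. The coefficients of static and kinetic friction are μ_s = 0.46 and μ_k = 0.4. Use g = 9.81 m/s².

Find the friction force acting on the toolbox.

The horizontal push has a component P sin θ into the surface, so N = m g cos θ + P sin θ = 709.1 + 87.14 = 796.2 N.
Along the incline, the net driving force (taking up-slope positive) is P cos θ − m g sin θ = 268.2 − 230.4 = 37.81 N, so equilibrium requires friction f = -37.81 N (down-slope).
Maximum static friction: μ_s N = 0.46 × 796.2 = 366.3 N.
Since 37.81 N is within the 366.3 N limit, the toolbox stays put and friction is exactly 37.8 N.

f ≈ 37.8 N (down the incline)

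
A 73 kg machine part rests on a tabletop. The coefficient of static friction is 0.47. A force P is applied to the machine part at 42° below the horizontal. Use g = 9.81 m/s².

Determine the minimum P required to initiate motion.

P ≈ 785 N

N = m g + P sin α (the push presses the machine part into the tabletop).
At impending slip, P cos α = μ_s N = μ_s (m g + P sin α).
Solving: P (cos α − μ_s sin α) = μ_s m g → P = 0.47×716/(cos 42° − 0.47 sin 42°) = 337/0.4287 = 785 N.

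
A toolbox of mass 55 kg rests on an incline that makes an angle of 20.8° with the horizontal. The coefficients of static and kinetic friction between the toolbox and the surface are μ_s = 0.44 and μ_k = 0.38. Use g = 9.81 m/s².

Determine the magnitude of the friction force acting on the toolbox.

Normal force: N = m g cos θ = 55 × 9.81 × cos 20.8° = 504.4 N.
Along the slope the weight component is m g sin θ = 191.6 N; friction must supply exactly this, acting up-slope.
The static-friction ceiling is μ_s N = 0.44 × 504.4 = 221.9 N.
Since |191.6| ≤ 221.9 N, the toolbox remains in static equilibrium and friction takes exactly the required value.

f ≈ 192 N (up the incline)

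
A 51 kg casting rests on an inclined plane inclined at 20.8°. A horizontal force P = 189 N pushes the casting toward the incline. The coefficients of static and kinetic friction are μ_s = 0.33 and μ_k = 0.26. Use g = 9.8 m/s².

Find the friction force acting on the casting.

The horizontal push has a component P sin θ into the surface, so N = m g cos θ + P sin θ = 467.2 + 67.12 = 534.3 N.
Along the incline, the net driving force (taking up-slope positive) is P cos θ − m g sin θ = 176.7 − 177.5 = -0.8004 N, so equilibrium requires friction f = 0.8004 N (up-slope).
The limit of static friction is μ_s N = 176.3 N.
Since 0.8004 N is within the 176.3 N limit, the casting stays put and friction is exactly 0.8 N.

f ≈ 0.8 N (up the incline)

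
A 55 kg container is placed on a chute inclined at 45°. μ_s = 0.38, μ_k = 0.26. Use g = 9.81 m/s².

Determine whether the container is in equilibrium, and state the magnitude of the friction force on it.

N = m g cos θ = 382 N.
Down-slope weight component: m g sin θ = 382 N.
μ_s N = 145 N.
382 > 145 N, so it slides; kinetic friction f = μ_k N = 0.26×382 = 99.2 N.

f ≈ 99.2 N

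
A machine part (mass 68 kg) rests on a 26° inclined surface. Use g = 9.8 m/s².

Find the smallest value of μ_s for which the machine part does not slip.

μ_s,min ≈ 0.488

At the slip threshold m g sin θ = μ_s m g cos θ, so μ_s,min = tan θ.
μ_s,min = tan 26° = 0.488.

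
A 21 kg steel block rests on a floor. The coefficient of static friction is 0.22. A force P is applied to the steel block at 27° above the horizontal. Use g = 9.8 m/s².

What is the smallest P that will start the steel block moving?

P ≈ 45.7 N

N = m g − P sin α (the pull lifts the steel block).
At impending slip, P cos α = μ_s N = μ_s (m g − P sin α).
Solving: P (cos α + μ_s sin α) = μ_s m g → P = 0.22×206/(cos 27° + 0.22 sin 27°) = 45.3/0.9909 = 45.7 N.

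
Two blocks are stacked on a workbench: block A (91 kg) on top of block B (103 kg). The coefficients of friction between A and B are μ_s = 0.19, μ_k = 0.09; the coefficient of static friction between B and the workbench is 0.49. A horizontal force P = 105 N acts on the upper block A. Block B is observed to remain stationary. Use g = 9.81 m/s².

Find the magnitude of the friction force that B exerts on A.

f ≈ 105 N

Between the blocks, N₁ = m_A g = 892.7 N.
So the A–B interface can sustain at most μ_s N₁ = 169.6 N of static friction.
Since P = 105 N ≤ 169.6 N, A does not slip on B; friction on A equals P = 105 N.
B experiences an equal 105 N forward from A (third law). B is in equilibrium, so the floor supplies f₂ = 105 N of static friction (limit μ_s(m_A+m_B)g = 932.5 N, not exceeded).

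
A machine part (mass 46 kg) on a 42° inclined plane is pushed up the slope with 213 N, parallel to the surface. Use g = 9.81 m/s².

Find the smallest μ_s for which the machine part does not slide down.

N = m g cos θ = 335.4 N.
Friction must make up the shortfall along the incline: f = m g sin θ − P = 302 − 213 = 88.95 N.
At the threshold f = μ_s N, so μ_s,min = 88.95/335.4 = 0.265.

μ_s,min ≈ 0.265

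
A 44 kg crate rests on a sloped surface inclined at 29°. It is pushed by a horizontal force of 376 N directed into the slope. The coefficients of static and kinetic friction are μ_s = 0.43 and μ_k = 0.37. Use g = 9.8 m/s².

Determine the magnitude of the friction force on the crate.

f ≈ 120 N (down the incline)

Resolve perpendicular to the incline: N = m g cos θ + P sin θ = 44×9.8×cos 29° + 376×sin 29° = 559.4 N.
Along the incline, the net driving force (taking up-slope positive) is P cos θ − m g sin θ = 328.9 − 209 = 119.8 N, so equilibrium requires friction f = -119.8 N (down-slope).
Maximum static friction: μ_s N = 0.43 × 559.4 = 240.6 N.
Since 119.8 N is within the 240.6 N limit, the crate stays put and friction is exactly 120 N.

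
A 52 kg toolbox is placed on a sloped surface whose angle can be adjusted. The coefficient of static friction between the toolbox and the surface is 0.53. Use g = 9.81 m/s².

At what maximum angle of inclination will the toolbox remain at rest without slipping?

At the slip threshold, m g sin θ = μ_s · m g cos θ, so tan θ = μ_s.
θ_max = arctan(0.53) = 27.9°.

θ_max ≈ 27.9°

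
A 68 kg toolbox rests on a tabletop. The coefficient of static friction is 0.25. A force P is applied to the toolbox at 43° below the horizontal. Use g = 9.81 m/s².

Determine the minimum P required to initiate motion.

P ≈ 297 N

N = m g + P sin α (the push presses the toolbox into the tabletop).
At impending slip, P cos α = μ_s N = μ_s (m g + P sin α).
Solving: P (cos α − μ_s sin α) = μ_s m g → P = 0.25×667/(cos 43° − 0.25 sin 43°) = 167/0.5609 = 297 N.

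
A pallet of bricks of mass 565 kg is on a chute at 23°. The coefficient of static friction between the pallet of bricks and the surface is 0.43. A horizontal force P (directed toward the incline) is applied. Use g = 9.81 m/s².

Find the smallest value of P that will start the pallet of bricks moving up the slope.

At impending motion up the slope, friction acts down-slope at its limit: f = μ_s N.
Perpendicular to the incline: N = m g cos θ + P sin θ.
Along the incline: P cos θ = m g sin θ + μ_s N = m g sin θ + μ_s (m g cos θ + P sin θ).
Solving, P (cos θ − μ_s sin θ) = m g (sin θ + μ_s cos θ), so P = 565×9.81×(sin 23° + 0.43 cos 23°)/(cos 23° − 0.43 sin 23°) = 5540×0.7865/0.7525 = 5790 N.

P ≈ 5790 N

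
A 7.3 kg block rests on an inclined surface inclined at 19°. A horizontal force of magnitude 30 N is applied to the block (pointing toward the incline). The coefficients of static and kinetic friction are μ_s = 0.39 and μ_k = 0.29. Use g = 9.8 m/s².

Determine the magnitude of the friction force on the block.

The horizontal push has a component P sin θ into the surface, so N = m g cos θ + P sin θ = 67.64 + 9.767 = 77.41 N.
Parallel to the incline: P cos θ − m g sin θ = 28.37 − 23.29 = 5.074 N; the friction needed to balance this is 5.074 N acting down the slope.
The limit of static friction is μ_s N = 30.19 N.
Since 5.074 N is within the 30.19 N limit, the block stays put and friction is exactly 5.07 N.

f ≈ 5.07 N (down the incline)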